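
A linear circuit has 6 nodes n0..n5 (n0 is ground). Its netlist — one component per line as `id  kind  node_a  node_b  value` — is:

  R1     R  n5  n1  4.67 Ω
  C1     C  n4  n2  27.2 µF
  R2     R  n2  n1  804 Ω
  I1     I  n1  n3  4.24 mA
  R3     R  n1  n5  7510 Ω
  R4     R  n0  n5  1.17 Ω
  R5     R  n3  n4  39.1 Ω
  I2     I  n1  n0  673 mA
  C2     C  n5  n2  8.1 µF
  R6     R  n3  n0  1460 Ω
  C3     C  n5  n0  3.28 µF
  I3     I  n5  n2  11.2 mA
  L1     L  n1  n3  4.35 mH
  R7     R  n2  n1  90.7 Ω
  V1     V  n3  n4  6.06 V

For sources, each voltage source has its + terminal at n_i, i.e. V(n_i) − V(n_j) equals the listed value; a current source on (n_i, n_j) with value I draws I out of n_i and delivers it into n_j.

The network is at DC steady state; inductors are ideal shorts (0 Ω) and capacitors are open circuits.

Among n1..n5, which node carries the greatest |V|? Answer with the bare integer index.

4

Apply KCL at each of the 5 non-ground nodes and solve the resulting linear system.
Node n1: branches {R1, R2, I1, R3, I2, L1, R7} → V_1 = -3.861
Node n2: branches {C1, R2, C2, I3, R7} → V_2 = -2.948
Node n3: branches {I1, R5, R6, L1, V1} → V_3 = -3.861
Node n4: branches {C1, R5, V1} → V_4 = -9.921
Node n5: branches {R1, R3, R4, C2, C3, I3} → V_5 = -0.7843
Source currents: i(L1)=-0.006884, i(V1)=-0.1550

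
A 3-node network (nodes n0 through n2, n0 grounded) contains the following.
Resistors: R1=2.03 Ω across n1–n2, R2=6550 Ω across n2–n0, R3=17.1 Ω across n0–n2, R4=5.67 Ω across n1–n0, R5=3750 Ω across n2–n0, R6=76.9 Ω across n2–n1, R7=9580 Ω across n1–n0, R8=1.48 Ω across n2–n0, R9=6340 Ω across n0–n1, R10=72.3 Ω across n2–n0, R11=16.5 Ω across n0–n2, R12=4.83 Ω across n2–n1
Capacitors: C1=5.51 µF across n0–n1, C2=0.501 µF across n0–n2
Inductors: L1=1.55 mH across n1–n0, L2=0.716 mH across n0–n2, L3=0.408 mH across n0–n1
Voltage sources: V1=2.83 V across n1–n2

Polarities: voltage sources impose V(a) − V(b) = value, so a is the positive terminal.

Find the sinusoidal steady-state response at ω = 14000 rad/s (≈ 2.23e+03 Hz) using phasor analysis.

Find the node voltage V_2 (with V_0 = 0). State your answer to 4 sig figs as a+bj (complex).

-0.5734+0.2758j V

Element admittances at ω=14000 rad/s:
  Y(R1) = 0.4926+0.000j S between n1,n2
  Y(R2) = 0.0001527+0.000j S between n2,n0
  Y(R3) = 0.05848+0.000j S between n0,n2
  Y(R4) = 0.1764+0.000j S between n1,n0
  Y(C1) = 0.000+0.07714j S between n0,n1
  Y(L1) = 0.000-0.04608j S between n1,n0
  Y(R5) = 0.0002667+0.000j S between n2,n0
  Y(L2) = 0.000-0.09976j S between n0,n2
  Y(C2) = 0.000+0.007014j S between n0,n2
  Y(R6) = 0.01300+0.000j S between n2,n1
  Y(R7) = 0.0001044+0.000j S between n1,n0
  Y(R8) = 0.6757+0.000j S between n2,n0
  Y(L3) = 0.000-0.1751j S between n0,n1
  Y(R9) = 0.0001577+0.000j S between n0,n1
  Y(R10) = 0.01383+0.000j S between n2,n0
  Y(R11) = 0.06061+0.000j S between n0,n2
  Y(R12) = 0.2070+0.000j S between n2,n1
  V1: constraint V(n1)−V(n2) = 2.83
Assemble and solve the 3×3 MNA system:
  V(n1)=2.257+0.2758j  V(n2)=-0.5734+0.2758j
  i(V1)=-2.455+0.2763j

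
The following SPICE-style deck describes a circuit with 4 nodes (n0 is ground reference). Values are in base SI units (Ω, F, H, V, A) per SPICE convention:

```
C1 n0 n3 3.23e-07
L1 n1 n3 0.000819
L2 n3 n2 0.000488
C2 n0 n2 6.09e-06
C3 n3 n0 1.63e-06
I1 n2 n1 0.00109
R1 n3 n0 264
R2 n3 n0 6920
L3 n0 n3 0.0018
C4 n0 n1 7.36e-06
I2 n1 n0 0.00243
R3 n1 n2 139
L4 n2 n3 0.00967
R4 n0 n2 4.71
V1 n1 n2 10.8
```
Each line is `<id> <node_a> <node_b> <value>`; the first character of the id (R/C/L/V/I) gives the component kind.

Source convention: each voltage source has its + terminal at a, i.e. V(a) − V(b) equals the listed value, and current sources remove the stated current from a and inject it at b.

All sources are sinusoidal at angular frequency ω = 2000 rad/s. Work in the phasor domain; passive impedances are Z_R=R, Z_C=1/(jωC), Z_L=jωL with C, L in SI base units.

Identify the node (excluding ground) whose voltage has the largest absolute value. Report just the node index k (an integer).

Element admittances at ω=2000 rad/s:
  Y(C1) = 0.000+0.0006460j S between n0,n3
  Y(L1) = 0.000-0.6105j S between n1,n3
  Y(L2) = 0.000-1.025j S between n3,n2
  Y(C2) = 0.000+0.01218j S between n0,n2
  Y(C3) = 0.000+0.003260j S between n3,n0
  I1: injects 0.00109 A into n1 (from n2)
  Y(R1) = 0.003788+0.000j S between n3,n0
  Y(R2) = 0.0001445+0.000j S between n3,n0
  Y(L3) = 0.000-0.2778j S between n0,n3
  Y(C4) = 0.000+0.01472j S between n0,n1
  I2: injects 0.00243 A into n0 (from n1)
  Y(R3) = 0.007194+0.000j S between n1,n2
  Y(L4) = 0.000-0.05171j S between n2,n3
  Y(R4) = 0.2123+0.000j S between n0,n2
  V1: constraint V(n1)−V(n2) = 10.8
Assemble and solve the 4×4 MNA system:
  V(n1)=8.997+1.793j  V(n2)=-1.803+1.793j  V(n3)=1.815+1.539j
  i(V1)=-0.2077+4.252j

1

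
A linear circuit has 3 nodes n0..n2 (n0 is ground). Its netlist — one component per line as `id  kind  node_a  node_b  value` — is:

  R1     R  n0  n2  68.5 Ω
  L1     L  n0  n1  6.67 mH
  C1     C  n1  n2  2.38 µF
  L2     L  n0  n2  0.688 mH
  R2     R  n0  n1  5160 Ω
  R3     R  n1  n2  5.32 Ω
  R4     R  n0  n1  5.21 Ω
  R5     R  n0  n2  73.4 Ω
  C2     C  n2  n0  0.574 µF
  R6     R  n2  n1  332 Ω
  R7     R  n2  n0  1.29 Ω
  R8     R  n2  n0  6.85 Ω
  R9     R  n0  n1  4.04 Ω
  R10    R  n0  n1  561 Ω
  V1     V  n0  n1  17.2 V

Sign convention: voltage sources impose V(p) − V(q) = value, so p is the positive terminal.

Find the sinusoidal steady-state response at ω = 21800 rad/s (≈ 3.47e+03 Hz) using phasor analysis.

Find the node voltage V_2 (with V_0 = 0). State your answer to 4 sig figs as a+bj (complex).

Element admittances at ω=21800 rad/s:
  Y(R1) = 0.01460+0.000j S between n0,n2
  Y(L1) = 0.000-0.006877j S between n0,n1
  Y(C1) = 0.000+0.05188j S between n1,n2
  Y(L2) = 0.000-0.06667j S between n0,n2
  Y(R2) = 0.0001938+0.000j S between n0,n1
  Y(R3) = 0.1880+0.000j S between n1,n2
  Y(R4) = 0.1919+0.000j S between n0,n1
  Y(R5) = 0.01362+0.000j S between n0,n2
  Y(C2) = 0.000+0.01251j S between n2,n0
  Y(R6) = 0.003012+0.000j S between n2,n1
  Y(R7) = 0.7752+0.000j S between n2,n0
  Y(R8) = 0.1460+0.000j S between n2,n0
  Y(R9) = 0.2475+0.000j S between n0,n1
  Y(R10) = 0.001783+0.000j S between n0,n1
  V1: constraint V(n0)−V(n1) = 17.2
Assemble and solve the 3×3 MNA system:
  V(n1)=-17.20+0.000j  V(n2)=-2.879-0.7883j
  i(V1)=-10.37-0.4742j

-2.879-0.7883j V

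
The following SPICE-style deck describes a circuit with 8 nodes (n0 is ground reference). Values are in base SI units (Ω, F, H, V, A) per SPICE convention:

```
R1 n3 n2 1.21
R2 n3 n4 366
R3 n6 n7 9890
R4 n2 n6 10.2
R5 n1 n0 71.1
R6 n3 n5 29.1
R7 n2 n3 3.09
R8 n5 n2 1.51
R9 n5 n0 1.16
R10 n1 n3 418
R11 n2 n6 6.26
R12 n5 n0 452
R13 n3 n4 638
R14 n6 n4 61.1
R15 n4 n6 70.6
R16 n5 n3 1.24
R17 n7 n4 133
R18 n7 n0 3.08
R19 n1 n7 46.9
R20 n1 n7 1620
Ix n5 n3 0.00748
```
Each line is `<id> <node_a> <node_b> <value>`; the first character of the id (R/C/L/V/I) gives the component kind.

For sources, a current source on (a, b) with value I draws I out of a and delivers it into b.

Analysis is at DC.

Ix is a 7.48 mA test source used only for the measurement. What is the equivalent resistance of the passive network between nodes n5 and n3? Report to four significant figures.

MNA unknowns: 7 node voltages V₁..V_7
R1: Y=0.8264 on G[3,2]
R2: Y=0.002732 on G[3,4]
R3: Y=0.0001011 on G[6,7]
R4: Y=0.09804 on G[2,6]
R5: Y=0.01406 on G[1,0]
R6: Y=0.03436 on G[3,5]
R7: Y=0.3236 on G[2,3]
R8: Y=0.6623 on G[5,2]
R9: Y=0.8621 on G[5,0]
R10: Y=0.002392 on G[1,3]
R11: Y=0.1597 on G[2,6]
R12: Y=0.002212 on G[5,0]
R13: Y=0.001567 on G[3,4]
R14: Y=0.01637 on G[6,4]
R15: Y=0.01416 on G[4,6]
R16: Y=0.8065 on G[5,3]
R17: Y=0.007519 on G[7,4]
R18: Y=0.3247 on G[7,0]
R19: Y=0.02132 on G[1,7]
R20: Y=0.0006173 on G[1,7]
Ix: z[5]−=0.00748, z[3]+=0.00748
solve → V1=0.0004201, V2=0.003698, V3=0.005863, V4=0.003242, V5=-4.286e-05, V6=0.003648, V7=9.588e-05

R_eq = 0.7895 Ω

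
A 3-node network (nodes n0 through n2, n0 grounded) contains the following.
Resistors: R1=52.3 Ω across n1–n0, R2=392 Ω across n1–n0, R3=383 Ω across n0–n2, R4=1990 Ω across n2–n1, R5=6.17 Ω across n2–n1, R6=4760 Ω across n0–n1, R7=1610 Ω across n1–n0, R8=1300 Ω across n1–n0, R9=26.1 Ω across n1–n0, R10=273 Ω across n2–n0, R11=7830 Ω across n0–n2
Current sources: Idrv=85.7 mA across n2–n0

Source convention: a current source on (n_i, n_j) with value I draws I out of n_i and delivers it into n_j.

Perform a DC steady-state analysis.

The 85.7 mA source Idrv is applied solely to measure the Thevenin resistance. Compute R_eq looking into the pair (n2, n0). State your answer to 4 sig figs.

R_eq = 19.58 Ω

Apply KCL at each of the 2 non-ground nodes and solve the resulting linear system.
Node n1: branches {R1, R2, R4, R5, R6, R7, R8, R9} → V_1 = -1.217
Node n2: branches {R3, R4, R5, R10, R11, Idrv} → V_2 = -1.678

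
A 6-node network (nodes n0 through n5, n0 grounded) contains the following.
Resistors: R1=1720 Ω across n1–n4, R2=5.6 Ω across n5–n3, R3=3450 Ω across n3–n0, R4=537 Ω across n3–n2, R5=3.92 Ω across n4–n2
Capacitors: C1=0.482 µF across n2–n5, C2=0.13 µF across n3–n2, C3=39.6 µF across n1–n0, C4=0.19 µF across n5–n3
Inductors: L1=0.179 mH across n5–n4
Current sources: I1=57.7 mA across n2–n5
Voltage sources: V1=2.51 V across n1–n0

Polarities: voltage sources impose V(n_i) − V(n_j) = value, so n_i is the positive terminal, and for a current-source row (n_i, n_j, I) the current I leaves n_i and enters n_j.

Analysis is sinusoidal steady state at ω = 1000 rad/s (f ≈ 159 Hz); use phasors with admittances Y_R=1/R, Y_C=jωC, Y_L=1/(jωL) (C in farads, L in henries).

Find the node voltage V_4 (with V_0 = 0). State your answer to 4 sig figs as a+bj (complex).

Apply KCL at each of the 5 non-ground nodes and solve the resulting linear system.
Node n1: branches {R1, C3, V1} → V_1 = 2.510+0.000j
Node n2: branches {C1, C2, I1, R4, R5} → V_2 = 1.452-0.002692j
Node n3: branches {C2, R2, R3, R4, C4} → V_3 = 1.672+0.006611j
Node n4: branches {R1, L1, R5} → V_4 = 1.677-0.003296j
Node n5: branches {C1, R2, L1, I1, C4} → V_5 = 1.677+0.006873j
Source currents: i(V1)=-0.0004845-0.09940j

1.677-0.003296j V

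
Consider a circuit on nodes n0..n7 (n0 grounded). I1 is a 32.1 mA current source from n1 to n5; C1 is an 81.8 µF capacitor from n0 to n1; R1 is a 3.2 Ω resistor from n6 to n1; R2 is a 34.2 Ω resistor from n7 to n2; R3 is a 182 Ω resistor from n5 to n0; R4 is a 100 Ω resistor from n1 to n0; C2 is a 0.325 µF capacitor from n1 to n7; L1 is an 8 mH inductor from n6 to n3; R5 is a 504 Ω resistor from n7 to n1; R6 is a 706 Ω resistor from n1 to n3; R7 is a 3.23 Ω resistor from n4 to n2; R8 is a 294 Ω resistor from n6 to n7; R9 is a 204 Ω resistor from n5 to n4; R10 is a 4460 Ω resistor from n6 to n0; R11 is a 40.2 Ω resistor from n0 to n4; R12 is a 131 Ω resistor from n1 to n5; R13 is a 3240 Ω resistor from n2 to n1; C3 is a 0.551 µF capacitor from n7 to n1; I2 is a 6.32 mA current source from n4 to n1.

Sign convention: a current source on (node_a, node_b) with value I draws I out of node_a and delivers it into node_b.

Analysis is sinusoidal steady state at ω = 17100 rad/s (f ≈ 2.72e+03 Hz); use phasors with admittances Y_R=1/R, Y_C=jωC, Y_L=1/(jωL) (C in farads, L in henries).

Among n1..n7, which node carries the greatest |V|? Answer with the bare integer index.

5

Element admittances at ω=17100 rad/s:
  I1: injects 0.0321 A into n5 (from n1)
  Y(C1) = 0.000+1.399j S between n0,n1
  Y(R1) = 0.3125+0.000j S between n6,n1
  Y(R2) = 0.02924+0.000j S between n7,n2
  Y(R3) = 0.005495+0.000j S between n5,n0
  Y(R4) = 0.01000+0.000j S between n1,n0
  Y(C2) = 0.000+0.005557j S between n1,n7
  Y(L1) = 0.000-0.007310j S between n6,n3
  Y(R5) = 0.001984+0.000j S between n7,n1
  Y(R6) = 0.001416+0.000j S between n1,n3
  Y(R7) = 0.3096+0.000j S between n4,n2
  Y(R8) = 0.003401+0.000j S between n6,n7
  Y(R9) = 0.004902+0.000j S between n5,n4
  Y(R10) = 0.0002242+0.000j S between n6,n0
  Y(R11) = 0.02488+0.000j S between n0,n4
  Y(R12) = 0.007634+0.000j S between n1,n5
  Y(R13) = 0.0003086+0.000j S between n2,n1
  Y(C3) = 0.000+0.009422j S between n7,n1
  I2: injects 0.00632 A into n1 (from n4)
Assemble and solve the 7×7 MNA system:
  V(n1)=0.0001424+0.008132j  V(n2)=0.05807-0.01253j  V(n3)=0.0004365+0.007720j  V(n4)=0.06031-0.01142j  V(n5)=1.797+0.0003375j  V(n6)=0.0005161+0.007777j  V(n7)=0.03501-0.02443j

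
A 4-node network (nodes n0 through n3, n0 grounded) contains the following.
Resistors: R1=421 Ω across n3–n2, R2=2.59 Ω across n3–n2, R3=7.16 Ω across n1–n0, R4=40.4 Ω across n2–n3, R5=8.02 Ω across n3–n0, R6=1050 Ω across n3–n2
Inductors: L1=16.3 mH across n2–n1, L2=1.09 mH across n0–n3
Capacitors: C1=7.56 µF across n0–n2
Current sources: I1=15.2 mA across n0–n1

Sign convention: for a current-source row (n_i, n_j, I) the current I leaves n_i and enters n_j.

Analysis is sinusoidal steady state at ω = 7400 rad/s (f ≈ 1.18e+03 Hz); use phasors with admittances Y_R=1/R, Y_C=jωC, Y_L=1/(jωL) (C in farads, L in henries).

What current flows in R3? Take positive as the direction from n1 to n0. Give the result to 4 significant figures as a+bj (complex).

0.01508+0.0008792j A

Element admittances at ω=7400 rad/s:
  Y(R1) = 0.002375+0.000j S between n3,n2
  Y(L1) = 0.000-0.008290j S between n2,n1
  Y(R2) = 0.3861+0.000j S between n3,n2
  Y(C1) = 0.000+0.05594j S between n0,n2
  Y(R3) = 0.1397+0.000j S between n1,n0
  Y(L2) = 0.000-0.1240j S between n0,n3
  Y(R4) = 0.02475+0.000j S between n2,n3
  Y(R5) = 0.1247+0.000j S between n3,n0
  Y(R6) = 0.0009524+0.000j S between n3,n2
  I1: injects 0.0152 A into n1 (from n0)
Assemble and solve the 3×3 MNA system:
  V(n1)=0.1080+0.006295j  V(n2)=0.001960-0.007622j  V(n3)=0.002711-0.005235j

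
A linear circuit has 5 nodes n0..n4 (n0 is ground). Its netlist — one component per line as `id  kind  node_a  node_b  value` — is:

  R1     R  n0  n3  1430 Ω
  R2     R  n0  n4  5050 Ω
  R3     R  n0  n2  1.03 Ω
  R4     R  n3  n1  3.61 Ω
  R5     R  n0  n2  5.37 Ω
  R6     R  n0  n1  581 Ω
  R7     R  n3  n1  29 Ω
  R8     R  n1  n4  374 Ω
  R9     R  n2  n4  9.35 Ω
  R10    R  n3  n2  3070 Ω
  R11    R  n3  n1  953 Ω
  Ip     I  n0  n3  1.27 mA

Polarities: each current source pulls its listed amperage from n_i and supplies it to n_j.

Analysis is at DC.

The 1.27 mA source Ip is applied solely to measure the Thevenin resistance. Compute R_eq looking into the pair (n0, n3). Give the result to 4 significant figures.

Apply KCL at each of the 4 non-ground nodes and solve the resulting linear system.
Node n1: branches {R4, R6, R7, R8, R11} → V_1 = 0.2369
Node n2: branches {R3, R5, R9, R10} → V_2 = 0.0005990
Node n3: branches {R1, R4, R7, R10, R11, Ip} → V_3 = 0.2401
Node n4: branches {R2, R8, R9} → V_4 = 0.006350

R_eq = 189.1 Ω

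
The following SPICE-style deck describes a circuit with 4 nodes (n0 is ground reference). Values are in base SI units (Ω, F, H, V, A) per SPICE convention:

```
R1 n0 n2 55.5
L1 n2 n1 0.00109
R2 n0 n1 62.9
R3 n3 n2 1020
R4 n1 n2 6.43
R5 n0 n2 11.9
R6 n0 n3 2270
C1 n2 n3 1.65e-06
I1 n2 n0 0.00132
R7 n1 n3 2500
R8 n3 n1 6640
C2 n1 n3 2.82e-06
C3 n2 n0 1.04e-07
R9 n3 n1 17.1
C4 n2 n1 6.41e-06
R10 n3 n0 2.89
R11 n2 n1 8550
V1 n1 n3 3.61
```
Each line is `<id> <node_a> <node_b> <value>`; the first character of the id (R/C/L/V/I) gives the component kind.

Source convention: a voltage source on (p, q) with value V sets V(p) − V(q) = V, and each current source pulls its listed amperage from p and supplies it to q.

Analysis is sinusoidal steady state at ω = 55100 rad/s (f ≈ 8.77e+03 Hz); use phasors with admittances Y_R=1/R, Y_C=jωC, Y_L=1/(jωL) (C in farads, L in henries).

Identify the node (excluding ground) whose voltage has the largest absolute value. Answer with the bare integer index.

Apply KCL at each of the 3 non-ground nodes and solve the resulting linear system.
Node n1: branches {L1, R2, R4, R7, R8, C2, R9, C4, R11, V1} → V_1 = 2.885-0.06120j
Node n2: branches {R1, L1, R3, R4, R5, C1, I1, C3, C4, R11} → V_2 = 2.005+0.1047j
Node n3: branches {R3, R6, C1, R7, R8, C2, R9, R10, V1} → V_3 = -0.7249-0.06120j
Source currents: i(V1)=-0.4518-0.8304j

1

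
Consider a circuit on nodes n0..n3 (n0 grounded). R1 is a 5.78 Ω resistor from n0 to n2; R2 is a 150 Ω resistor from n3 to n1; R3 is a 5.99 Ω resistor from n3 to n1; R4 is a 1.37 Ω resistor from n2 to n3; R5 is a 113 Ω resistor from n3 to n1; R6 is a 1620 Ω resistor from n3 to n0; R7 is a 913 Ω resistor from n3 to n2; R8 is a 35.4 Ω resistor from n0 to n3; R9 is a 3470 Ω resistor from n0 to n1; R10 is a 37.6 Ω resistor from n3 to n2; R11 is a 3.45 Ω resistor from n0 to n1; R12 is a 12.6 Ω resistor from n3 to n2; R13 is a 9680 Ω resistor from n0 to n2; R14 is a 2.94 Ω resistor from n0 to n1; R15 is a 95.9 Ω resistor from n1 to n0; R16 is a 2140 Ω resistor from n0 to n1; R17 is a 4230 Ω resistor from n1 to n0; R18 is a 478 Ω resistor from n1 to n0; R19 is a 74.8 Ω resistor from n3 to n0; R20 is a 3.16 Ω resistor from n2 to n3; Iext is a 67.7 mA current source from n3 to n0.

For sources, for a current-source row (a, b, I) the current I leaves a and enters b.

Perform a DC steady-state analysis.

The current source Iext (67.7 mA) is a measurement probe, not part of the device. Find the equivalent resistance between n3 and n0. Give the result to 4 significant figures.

R_eq = 2.986 Ω

Apply KCL at each of the 3 non-ground nodes and solve the resulting linear system.
Node n1: branches {R2, R3, R5, R9, R11, R14, R15, R16, R17, R18} → V_1 = -0.04465
Node n2: branches {R1, R4, R7, R10, R12, R13, R20} → V_2 = -0.1758
Node n3: branches {R2, R3, R4, R5, R6, R7, R8, R10, R12, R19, R20, Iext} → V_3 = -0.2021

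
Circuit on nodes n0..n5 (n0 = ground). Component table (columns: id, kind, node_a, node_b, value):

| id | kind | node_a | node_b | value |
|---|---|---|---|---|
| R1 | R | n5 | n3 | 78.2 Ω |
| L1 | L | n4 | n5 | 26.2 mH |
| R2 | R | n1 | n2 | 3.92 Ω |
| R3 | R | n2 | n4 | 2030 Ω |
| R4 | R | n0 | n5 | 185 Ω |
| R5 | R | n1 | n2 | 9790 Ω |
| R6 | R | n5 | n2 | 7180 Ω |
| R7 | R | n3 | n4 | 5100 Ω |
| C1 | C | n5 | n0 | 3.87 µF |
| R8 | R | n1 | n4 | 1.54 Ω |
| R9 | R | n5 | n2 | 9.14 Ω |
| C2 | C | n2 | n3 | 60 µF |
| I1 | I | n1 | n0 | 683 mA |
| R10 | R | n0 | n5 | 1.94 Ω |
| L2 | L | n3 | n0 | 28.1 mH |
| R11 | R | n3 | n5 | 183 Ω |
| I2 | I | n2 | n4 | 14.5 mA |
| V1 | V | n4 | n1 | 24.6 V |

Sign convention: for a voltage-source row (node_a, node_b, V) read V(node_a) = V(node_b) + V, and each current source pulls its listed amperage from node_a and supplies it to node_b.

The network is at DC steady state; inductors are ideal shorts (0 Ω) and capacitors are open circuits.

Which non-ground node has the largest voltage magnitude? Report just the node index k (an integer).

Element admittances at DC:
  Y(R1) = 0.01279 S between n5,n3
  L1: short n4↔n5 (DC inductor)
  Y(R2) = 0.2551 S between n1,n2
  Y(R3) = 0.0004926 S between n2,n4
  Y(R4) = 0.005405 S between n0,n5
  Y(R5) = 0.0001021 S between n1,n2
  Y(R6) = 0.0001393 S between n5,n2
  Y(R7) = 0.0001961 S between n3,n4
  Y(C1) = 0.000 S between n5,n0
  Y(R8) = 0.6494 S between n1,n4
  Y(R9) = 0.1094 S between n5,n2
  Y(C2) = 0.000 S between n2,n3
  I1: injects 0.683 A into n0 (from n1)
  Y(R10) = 0.5155 S between n0,n5
  L2: short n3↔n0 (DC inductor)
  Y(R11) = 0.005464 S between n3,n5
  I2: injects 0.0145 A into n4 (from n2)
  V1: constraint V(n4)−V(n1) = 24.6
Assemble and solve the 8×8 MNA system:
  V(n1)=-25.87  V(n2)=-18.49  V(n3)=0.000  V(n4)=-1.266  V(n5)=-1.266
  i(L1)=1.205  i(L2)=-0.02336  i(V1)=-17.17

1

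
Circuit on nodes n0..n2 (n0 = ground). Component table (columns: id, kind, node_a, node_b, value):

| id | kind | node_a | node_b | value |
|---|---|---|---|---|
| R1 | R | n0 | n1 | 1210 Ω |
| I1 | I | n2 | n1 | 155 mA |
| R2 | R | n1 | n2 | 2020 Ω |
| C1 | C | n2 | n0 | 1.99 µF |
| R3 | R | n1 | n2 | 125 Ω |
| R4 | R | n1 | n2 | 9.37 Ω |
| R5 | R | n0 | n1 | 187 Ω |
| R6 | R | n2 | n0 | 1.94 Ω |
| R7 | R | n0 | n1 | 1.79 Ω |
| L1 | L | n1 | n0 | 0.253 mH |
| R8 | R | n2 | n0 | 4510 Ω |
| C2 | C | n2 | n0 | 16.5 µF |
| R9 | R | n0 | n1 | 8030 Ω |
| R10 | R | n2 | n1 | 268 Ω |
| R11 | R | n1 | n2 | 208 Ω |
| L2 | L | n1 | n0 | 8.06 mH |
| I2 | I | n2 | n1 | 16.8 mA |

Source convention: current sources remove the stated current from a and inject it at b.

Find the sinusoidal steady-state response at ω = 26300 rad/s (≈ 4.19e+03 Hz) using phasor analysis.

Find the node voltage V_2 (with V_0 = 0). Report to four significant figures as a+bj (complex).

MNA unknowns: 2 node voltages V₁..V_2
R1: Y=0.0008264+0.000j on G[0,1]
I1: z[2]−=0.155, z[1]+=0.155
R2: Y=0.0004950+0.000j on G[1,2]
C1: Y=0.000+0.05234j on G[2,0]
R3: Y=0.008000+0.000j on G[1,2]
R4: Y=0.1067+0.000j on G[1,2]
R5: Y=0.005348+0.000j on G[0,1]
R6: Y=0.5155+0.000j on G[2,0]
R7: Y=0.5587+0.000j on G[0,1]
L1: Y=0.000-0.1503j on G[1,0]
R8: Y=0.0002217+0.000j on G[2,0]
C2: Y=0.000+0.4340j on G[2,0]
R9: Y=0.0001245+0.000j on G[0,1]
R10: Y=0.003731+0.000j on G[2,1]
R11: Y=0.004808+0.000j on G[1,2]
L2: Y=0.000-0.004717j on G[1,0]
I2: z[2]−=0.0168, z[1]+=0.0168
solve → V1=0.2092+0.06835j, V2=-0.1382+0.1183j

-0.1382+0.1183j V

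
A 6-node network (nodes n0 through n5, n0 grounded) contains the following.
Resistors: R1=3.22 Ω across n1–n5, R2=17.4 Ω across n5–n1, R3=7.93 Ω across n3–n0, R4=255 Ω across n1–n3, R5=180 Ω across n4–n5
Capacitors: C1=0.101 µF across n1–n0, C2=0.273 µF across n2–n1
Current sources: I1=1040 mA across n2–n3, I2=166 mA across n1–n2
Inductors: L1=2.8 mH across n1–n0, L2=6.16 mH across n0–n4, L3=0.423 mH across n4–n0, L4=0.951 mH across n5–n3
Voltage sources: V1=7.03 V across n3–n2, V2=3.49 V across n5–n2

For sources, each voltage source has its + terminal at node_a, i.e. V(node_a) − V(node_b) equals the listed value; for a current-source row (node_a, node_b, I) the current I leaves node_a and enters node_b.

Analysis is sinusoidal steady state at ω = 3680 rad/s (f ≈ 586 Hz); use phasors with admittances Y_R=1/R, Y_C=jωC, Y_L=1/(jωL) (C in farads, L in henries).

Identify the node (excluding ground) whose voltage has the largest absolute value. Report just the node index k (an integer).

Element admittances at ω=3680 rad/s:
  Y(R1) = 0.3106+0.000j S between n1,n5
  Y(C1) = 0.000+0.0003717j S between n1,n0
  Y(R2) = 0.05747+0.000j S between n5,n1
  Y(R3) = 0.1261+0.000j S between n3,n0
  Y(R4) = 0.003922+0.000j S between n1,n3
  I1: injects 1.04 A into n3 (from n2)
  Y(R5) = 0.005556+0.000j S between n4,n5
  Y(L1) = 0.000-0.09705j S between n1,n0
  Y(L2) = 0.000-0.04411j S between n0,n4
  Y(C2) = 0.000+0.001005j S between n2,n1
  Y(L3) = 0.000-0.6424j S between n4,n0
  I2: injects 0.166 A into n2 (from n1)
  Y(L4) = 0.000-0.2857j S between n5,n3
  V1: constraint V(n3)−V(n2) = 7.03
  V2: constraint V(n5)−V(n2) = 3.49
Assemble and solve the 7×7 MNA system:
  V(n1)=-1.906-1.905j  V(n2)=-5.481-1.400j  V(n3)=1.549-1.400j  V(n4)=0.01120-0.01620j  V(n5)=-1.991-1.400j
  i(V1)=0.8311+1.186j  i(V2)=0.04238-1.190j

2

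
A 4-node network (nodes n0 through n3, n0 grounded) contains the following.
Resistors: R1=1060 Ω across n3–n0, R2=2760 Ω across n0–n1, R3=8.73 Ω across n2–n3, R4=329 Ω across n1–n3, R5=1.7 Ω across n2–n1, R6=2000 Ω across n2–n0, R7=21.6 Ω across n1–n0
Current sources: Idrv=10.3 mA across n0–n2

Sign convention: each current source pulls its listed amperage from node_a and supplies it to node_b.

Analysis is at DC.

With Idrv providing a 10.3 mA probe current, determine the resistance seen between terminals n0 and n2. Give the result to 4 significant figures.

R_eq = 22.38 Ω

MNA unknowns: 3 node voltages V₁..V_3
R1: Y=0.0009434 on G[3,0]
R2: Y=0.0003623 on G[0,1]
R3: Y=0.1145 on G[2,3]
R4: Y=0.003040 on G[1,3]
R5: Y=0.5882 on G[2,1]
R6: Y=0.0005000 on G[2,0]
R7: Y=0.04630 on G[1,0]
Idrv: z[0]−=0.0103, z[2]+=0.0103
solve → V1=0.2137, V2=0.2305, V3=0.2283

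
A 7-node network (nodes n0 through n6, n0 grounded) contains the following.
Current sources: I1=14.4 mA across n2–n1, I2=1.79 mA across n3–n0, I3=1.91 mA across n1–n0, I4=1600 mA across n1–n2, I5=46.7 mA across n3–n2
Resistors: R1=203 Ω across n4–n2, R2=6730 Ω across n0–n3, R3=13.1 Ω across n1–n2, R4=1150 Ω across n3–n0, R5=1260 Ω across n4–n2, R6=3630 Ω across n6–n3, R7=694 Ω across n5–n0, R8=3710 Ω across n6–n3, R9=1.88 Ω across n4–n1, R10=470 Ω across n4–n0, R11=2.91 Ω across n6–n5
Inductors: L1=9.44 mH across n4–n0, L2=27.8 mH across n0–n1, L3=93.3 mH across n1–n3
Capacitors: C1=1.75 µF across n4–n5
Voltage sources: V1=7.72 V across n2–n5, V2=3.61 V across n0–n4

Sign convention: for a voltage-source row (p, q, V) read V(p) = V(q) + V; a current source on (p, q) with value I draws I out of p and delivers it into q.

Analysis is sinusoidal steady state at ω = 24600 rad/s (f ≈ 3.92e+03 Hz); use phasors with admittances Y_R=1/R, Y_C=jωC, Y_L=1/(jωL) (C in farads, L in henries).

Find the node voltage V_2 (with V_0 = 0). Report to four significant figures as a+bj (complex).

12.80-5.077j V

MNA unknowns: 6 node voltages V₁..V_6 plus 2 source currents (V1, V2)
I1: z[2]−=0.0144, z[1]+=0.0144
R1: Y=0.004926+0.000j on G[4,2]
R2: Y=0.0001486+0.000j on G[0,3]
R3: Y=0.07634+0.000j on G[1,2]
R4: Y=0.0008696+0.000j on G[3,0]
L1: Y=0.000-0.004306j on G[4,0]
C1: Y=0.000+0.04305j on G[4,5]
R5: Y=0.0007937+0.000j on G[4,2]
I2: z[3]−=0.00179, z[0]+=0.00179
R6: Y=0.0002755+0.000j on G[6,3]
R7: Y=0.001441+0.000j on G[5,0]
R8: Y=0.0002695+0.000j on G[6,3]
I3: z[1]−=0.00191, z[0]+=0.00191
L2: Y=0.000-0.001462j on G[0,1]
I4: z[1]−=1.6, z[2]+=1.6
L3: Y=0.000-0.0004357j on G[1,3]
I5: z[3]−=0.0467, z[2]+=0.0467
R9: Y=0.5319+0.000j on G[4,1]
R10: Y=0.002128+0.000j on G[4,0]
R11: Y=0.3436+0.000j on G[6,5]
V1: row V2−V5=7.72, i_V1 at 2,5
V2: row V0−V4=3.61, i_V2 at 0,4
solve → V1=-4.164-0.6308j, V2=12.80-5.077j, V3=-27.16-8.182j, V4=-3.610+0.000j, V5=5.080-5.077j, V6=5.029-5.082j
aux → i_V1=0.2434+0.3685j, i_V2=-0.02524+0.005988j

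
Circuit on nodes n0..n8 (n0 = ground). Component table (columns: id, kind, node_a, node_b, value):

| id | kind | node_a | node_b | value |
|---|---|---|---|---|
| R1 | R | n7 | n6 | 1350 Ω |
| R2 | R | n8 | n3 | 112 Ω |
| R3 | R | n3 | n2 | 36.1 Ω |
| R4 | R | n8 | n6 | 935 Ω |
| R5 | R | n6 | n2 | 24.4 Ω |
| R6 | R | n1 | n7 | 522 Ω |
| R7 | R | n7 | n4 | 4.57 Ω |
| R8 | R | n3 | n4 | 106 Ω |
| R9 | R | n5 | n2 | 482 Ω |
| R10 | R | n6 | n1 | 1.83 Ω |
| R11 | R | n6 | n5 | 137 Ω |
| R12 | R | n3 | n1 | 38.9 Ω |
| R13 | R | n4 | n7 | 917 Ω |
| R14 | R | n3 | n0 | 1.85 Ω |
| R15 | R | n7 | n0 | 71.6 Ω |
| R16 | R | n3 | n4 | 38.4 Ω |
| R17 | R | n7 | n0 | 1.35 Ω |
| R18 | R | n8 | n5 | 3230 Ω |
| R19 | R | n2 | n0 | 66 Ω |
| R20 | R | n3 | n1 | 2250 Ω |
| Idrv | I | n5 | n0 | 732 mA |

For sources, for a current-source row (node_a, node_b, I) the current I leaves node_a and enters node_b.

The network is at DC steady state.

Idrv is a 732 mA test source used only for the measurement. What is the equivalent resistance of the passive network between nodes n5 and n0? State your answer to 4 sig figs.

MNA unknowns: 8 node voltages V₁..V_8
R1: Y=0.0007407 on G[7,6]
R2: Y=0.008929 on G[8,3]
R3: Y=0.02770 on G[3,2]
R4: Y=0.001070 on G[8,6]
R5: Y=0.04098 on G[6,2]
R6: Y=0.001916 on G[1,7]
R7: Y=0.2188 on G[7,4]
R8: Y=0.009434 on G[3,4]
R9: Y=0.002075 on G[5,2]
R10: Y=0.5464 on G[6,1]
R11: Y=0.007299 on G[6,5]
R12: Y=0.02571 on G[3,1]
R13: Y=0.001091 on G[4,7]
R14: Y=0.5405 on G[3,0]
R15: Y=0.01397 on G[7,0]
R16: Y=0.02604 on G[3,4]
R17: Y=0.7407 on G[7,0]
R18: Y=0.0003096 on G[8,5]
R19: Y=0.01515 on G[2,0]
R20: Y=0.0004444 on G[3,1]
Idrv: z[5]−=0.732, z[0]+=0.732
solve → V1=-12.86, V2=-8.865, V3=-0.9907, V4=-0.2085, V5=-87.80, V6=-13.47, V7=-0.08233, V8=-4.893

R_eq = 119.9 Ω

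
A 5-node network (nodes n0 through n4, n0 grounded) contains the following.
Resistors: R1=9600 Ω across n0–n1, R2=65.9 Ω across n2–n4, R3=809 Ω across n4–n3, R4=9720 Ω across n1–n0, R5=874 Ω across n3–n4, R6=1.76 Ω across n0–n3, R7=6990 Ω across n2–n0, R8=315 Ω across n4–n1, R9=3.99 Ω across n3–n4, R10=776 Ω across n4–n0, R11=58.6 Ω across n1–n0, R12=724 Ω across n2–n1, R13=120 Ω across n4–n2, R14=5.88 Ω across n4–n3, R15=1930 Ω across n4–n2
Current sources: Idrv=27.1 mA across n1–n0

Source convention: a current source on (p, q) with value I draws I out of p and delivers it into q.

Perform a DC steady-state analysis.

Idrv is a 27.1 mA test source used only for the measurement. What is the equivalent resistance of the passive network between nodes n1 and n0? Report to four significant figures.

R_eq = 46.14 Ω

MNA unknowns: 4 node voltages V₁..V_4
R1: Y=0.0001042 on G[0,1]
R2: Y=0.01517 on G[2,4]
R3: Y=0.001236 on G[4,3]
R4: Y=0.0001029 on G[1,0]
R5: Y=0.001144 on G[3,4]
R6: Y=0.5682 on G[0,3]
R7: Y=0.0001431 on G[2,0]
R8: Y=0.003175 on G[4,1]
R9: Y=0.2506 on G[3,4]
R10: Y=0.001289 on G[4,0]
R11: Y=0.01706 on G[1,0]
R12: Y=0.001381 on G[2,1]
R13: Y=0.008333 on G[4,2]
R14: Y=0.1701 on G[4,3]
R15: Y=0.0005181 on G[4,2]
Idrv: z[1]−=0.0271, z[0]+=0.0271
solve → V1=-1.250, V2=-0.08877, V3=-0.009611, V4=-0.02252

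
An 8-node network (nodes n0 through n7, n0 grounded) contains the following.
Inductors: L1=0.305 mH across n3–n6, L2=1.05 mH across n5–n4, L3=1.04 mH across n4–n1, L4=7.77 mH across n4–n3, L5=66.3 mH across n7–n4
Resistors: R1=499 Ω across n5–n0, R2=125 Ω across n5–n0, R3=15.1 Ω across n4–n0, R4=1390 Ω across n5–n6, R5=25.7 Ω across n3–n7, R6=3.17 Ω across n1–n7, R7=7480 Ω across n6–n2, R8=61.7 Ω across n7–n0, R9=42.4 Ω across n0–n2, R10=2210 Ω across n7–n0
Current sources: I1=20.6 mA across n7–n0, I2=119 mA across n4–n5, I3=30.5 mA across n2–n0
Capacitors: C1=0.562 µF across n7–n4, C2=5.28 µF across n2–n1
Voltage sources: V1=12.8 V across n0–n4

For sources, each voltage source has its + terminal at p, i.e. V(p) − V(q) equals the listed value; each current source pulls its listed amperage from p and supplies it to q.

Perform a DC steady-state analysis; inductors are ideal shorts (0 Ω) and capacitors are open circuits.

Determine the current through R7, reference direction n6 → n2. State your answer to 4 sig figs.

-0.001530 A

Apply KCL at each of the 7 non-ground nodes and solve the resulting linear system.
Node n1: branches {L3, R6, C2} → V_1 = -12.80
Node n2: branches {R7, C2, I3, R9} → V_2 = -1.358
Node n3: branches {L1, R5, L4} → V_3 = -12.80
Node n4: branches {L2, R3, I2, L3, C1, L4, L5, V1} → V_4 = -12.80
Node n5: branches {R1, L2, R2, R4, I2} → V_5 = -12.80
Node n6: branches {L1, R4, R7} → V_6 = -12.80
Node n7: branches {I1, R5, R6, R8, C1, L5, R10} → V_7 = -12.80
Source currents: i(L1)=-0.001530, i(L2)=0.2471, i(L3)=0.000, i(L4)=-0.001530, i(L5)=0.1926, i(V1)=-1.170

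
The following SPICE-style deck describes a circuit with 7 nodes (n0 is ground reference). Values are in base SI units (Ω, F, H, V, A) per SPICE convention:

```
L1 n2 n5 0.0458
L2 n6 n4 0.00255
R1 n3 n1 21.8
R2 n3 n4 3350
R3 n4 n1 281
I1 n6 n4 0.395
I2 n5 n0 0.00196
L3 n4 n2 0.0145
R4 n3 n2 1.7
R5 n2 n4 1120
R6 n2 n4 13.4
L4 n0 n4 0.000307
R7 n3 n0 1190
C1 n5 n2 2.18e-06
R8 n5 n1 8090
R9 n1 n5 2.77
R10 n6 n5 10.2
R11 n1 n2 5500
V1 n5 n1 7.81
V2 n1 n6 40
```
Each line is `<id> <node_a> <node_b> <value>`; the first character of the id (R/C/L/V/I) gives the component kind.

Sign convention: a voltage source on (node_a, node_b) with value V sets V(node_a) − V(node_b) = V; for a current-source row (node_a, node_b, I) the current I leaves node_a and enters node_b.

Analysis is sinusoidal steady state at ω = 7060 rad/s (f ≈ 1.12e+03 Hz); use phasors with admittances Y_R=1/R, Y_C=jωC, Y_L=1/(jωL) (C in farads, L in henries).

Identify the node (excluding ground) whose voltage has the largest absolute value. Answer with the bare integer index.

5

Apply KCL at each of the 6 non-ground nodes and solve the resulting linear system.
Node n1: branches {R1, R3, R8, R9, R11, V1, V2} → V_1 = 28.32-25.47j
Node n2: branches {L1, L3, R4, R5, R6, C1, R11} → V_2 = 12.63-5.670j
Node n3: branches {R1, R2, R4, R7} → V_3 = 13.74-7.090j
Node n4: branches {L2, R2, R3, I1, L3, R5, R6, L4} → V_4 = -0.01291-0.02927j
Node n5: branches {L1, I2, C1, R8, R9, R10, V1} → V_5 = 36.13-25.47j
Node n6: branches {L2, I1, R10, V2} → V_6 = -11.68-25.47j
Source currents: i(V1)=-7.753-0.2890j, i(V2)=-5.705+0.6481j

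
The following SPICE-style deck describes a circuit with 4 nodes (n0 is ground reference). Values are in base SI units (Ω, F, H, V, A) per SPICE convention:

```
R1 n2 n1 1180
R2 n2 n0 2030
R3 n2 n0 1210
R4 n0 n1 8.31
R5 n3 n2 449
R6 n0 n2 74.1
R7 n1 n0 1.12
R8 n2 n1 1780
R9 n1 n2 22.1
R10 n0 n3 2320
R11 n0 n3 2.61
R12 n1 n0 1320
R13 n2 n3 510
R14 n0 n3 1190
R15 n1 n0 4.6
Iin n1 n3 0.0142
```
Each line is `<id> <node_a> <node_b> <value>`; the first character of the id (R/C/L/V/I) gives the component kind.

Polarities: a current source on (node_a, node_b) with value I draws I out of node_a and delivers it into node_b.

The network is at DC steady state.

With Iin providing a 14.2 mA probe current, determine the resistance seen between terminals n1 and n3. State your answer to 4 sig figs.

R_eq = 3.366 Ω

MNA unknowns: 3 node voltages V₁..V_3
R1: Y=0.0008475 on G[2,1]
R2: Y=0.0004926 on G[2,0]
R3: Y=0.0008264 on G[2,0]
R4: Y=0.1203 on G[0,1]
R5: Y=0.002227 on G[3,2]
R6: Y=0.01350 on G[0,2]
R7: Y=0.8929 on G[1,0]
R8: Y=0.0005618 on G[2,1]
R9: Y=0.04525 on G[1,2]
R10: Y=0.0004310 on G[0,3]
R11: Y=0.3831 on G[0,3]
R12: Y=0.0007576 on G[1,0]
R13: Y=0.001961 on G[2,3]
R14: Y=0.0008403 on G[0,3]
R15: Y=0.2174 on G[1,0]
Iin: z[1]−=0.0142, z[3]+=0.0142
solve → V1=-0.01132, V2=-0.005717, V3=0.03648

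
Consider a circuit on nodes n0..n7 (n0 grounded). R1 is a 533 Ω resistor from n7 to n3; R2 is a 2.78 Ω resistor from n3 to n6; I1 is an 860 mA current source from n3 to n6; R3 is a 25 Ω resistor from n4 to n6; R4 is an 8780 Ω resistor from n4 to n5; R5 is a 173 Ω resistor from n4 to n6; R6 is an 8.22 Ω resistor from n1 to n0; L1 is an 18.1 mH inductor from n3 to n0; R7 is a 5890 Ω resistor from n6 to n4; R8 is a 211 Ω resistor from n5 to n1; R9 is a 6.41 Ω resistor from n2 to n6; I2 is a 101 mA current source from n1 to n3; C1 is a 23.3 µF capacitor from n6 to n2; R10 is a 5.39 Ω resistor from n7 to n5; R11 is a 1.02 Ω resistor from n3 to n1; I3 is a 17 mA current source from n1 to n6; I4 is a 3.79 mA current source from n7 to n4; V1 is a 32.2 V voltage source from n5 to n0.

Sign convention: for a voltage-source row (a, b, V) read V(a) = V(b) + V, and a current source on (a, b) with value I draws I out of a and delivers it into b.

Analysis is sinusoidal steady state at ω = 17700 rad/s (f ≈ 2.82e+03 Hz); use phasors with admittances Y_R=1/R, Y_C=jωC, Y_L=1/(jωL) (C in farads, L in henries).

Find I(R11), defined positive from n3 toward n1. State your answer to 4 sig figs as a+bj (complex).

MNA unknowns: 7 node voltages V₁..V_7 plus 1 source current (V1)
R1: Y=0.001876+0.000j on G[7,3]
R2: Y=0.3597+0.000j on G[3,6]
I1: z[3]−=0.86, z[6]+=0.86
R3: Y=0.04000+0.000j on G[4,6]
R4: Y=0.0001139+0.000j on G[4,5]
R5: Y=0.005780+0.000j on G[4,6]
R6: Y=0.1217+0.000j on G[1,0]
L1: Y=0.000-0.003121j on G[3,0]
R7: Y=0.0001698+0.000j on G[6,4]
R8: Y=0.004739+0.000j on G[5,1]
R9: Y=0.1560+0.000j on G[2,6]
I2: z[1]−=0.101, z[3]+=0.101
C1: Y=0.000+0.4124j on G[6,2]
R10: Y=0.1855+0.000j on G[7,5]
R11: Y=0.9804+0.000j on G[3,1]
I3: z[1]−=0.017, z[6]+=0.017
I4: z[7]−=0.00379, z[4]+=0.00379
V1: row V5−V0=32.2, i_V1 at 5,0
solve → V1=1.706+0.04589j, V2=4.348+0.05179j, V3=1.891+0.05180j, V4=4.499+0.05166j, V5=32.20+0.000j, V6=4.348+0.05179j, V7=31.88+0.0005186j
aux → i_V1=-0.2077+0.0003196j

0.1810+0.005800j A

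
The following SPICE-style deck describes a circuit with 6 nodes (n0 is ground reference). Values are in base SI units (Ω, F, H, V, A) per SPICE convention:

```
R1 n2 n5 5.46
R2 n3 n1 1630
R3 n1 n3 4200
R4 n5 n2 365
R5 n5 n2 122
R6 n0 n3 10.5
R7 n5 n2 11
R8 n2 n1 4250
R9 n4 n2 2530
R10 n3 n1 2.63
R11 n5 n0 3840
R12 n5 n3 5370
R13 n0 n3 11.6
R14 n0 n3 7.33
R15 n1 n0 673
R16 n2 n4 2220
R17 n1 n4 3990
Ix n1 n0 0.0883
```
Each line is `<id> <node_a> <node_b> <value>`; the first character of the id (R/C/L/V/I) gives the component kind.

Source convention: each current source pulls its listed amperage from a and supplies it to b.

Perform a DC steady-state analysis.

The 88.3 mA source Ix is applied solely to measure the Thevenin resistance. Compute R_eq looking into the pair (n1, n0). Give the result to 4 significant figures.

MNA unknowns: 5 node voltages V₁..V_5
R1: Y=0.1832 on G[2,5]
R2: Y=0.0006135 on G[3,1]
R3: Y=0.0002381 on G[1,3]
R4: Y=0.002740 on G[5,2]
R5: Y=0.008197 on G[5,2]
R6: Y=0.09524 on G[0,3]
R7: Y=0.09091 on G[5,2]
R8: Y=0.0002353 on G[2,1]
R9: Y=0.0003953 on G[4,2]
R10: Y=0.3802 on G[3,1]
R11: Y=0.0002604 on G[5,0]
R12: Y=0.0001862 on G[5,3]
R13: Y=0.08621 on G[0,3]
R14: Y=0.1364 on G[0,3]
R15: Y=0.001486 on G[1,0]
R16: Y=0.0004505 on G[2,4]
R17: Y=0.0002506 on G[1,4]
Ix: z[1]−=0.0883, z[0]+=0.0883
solve → V1=-0.5047, V2=-0.3059, V3=-0.2752, V4=-0.3513, V5=-0.3056

R_eq = 5.716 Ω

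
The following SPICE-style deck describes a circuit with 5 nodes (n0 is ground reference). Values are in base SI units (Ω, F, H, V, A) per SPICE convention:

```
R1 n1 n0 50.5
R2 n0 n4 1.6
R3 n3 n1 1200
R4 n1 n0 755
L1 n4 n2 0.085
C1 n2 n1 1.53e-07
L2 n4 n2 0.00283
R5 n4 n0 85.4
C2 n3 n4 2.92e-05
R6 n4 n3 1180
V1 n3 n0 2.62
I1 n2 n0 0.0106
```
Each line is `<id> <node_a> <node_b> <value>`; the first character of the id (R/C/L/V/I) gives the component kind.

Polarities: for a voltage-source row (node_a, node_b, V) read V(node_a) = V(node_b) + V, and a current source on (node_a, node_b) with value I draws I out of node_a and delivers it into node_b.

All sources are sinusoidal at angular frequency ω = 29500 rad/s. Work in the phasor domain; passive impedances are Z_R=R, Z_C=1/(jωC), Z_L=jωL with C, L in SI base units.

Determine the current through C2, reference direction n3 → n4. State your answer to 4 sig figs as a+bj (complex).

MNA unknowns: 4 node voltages V₁..V_4 plus 1 source current (V1)
R1: Y=0.01980+0.000j on G[1,0]
R2: Y=0.6250+0.000j on G[0,4]
R3: Y=0.0008333+0.000j on G[3,1]
R4: Y=0.001325+0.000j on G[1,0]
L1: Y=0.000-0.0003988j on G[4,2]
C1: Y=0.000+0.004514j on G[2,1]
L2: Y=0.000-0.01198j on G[4,2]
R5: Y=0.01171+0.000j on G[4,0]
C2: Y=0.000+0.8614j on G[3,4]
R6: Y=0.0008475+0.000j on G[4,3]
V1: row V3−V0=2.62, i_V1 at 3,0
I1: z[2]−=0.0106, z[0]+=0.0106
solve → V1=0.1328+0.5003j, V2=2.567+0.3379j, V3=2.620+0.000j, V4=1.679+1.254j
aux → i_V1=-1.083-0.8087j

1.080+0.8102j A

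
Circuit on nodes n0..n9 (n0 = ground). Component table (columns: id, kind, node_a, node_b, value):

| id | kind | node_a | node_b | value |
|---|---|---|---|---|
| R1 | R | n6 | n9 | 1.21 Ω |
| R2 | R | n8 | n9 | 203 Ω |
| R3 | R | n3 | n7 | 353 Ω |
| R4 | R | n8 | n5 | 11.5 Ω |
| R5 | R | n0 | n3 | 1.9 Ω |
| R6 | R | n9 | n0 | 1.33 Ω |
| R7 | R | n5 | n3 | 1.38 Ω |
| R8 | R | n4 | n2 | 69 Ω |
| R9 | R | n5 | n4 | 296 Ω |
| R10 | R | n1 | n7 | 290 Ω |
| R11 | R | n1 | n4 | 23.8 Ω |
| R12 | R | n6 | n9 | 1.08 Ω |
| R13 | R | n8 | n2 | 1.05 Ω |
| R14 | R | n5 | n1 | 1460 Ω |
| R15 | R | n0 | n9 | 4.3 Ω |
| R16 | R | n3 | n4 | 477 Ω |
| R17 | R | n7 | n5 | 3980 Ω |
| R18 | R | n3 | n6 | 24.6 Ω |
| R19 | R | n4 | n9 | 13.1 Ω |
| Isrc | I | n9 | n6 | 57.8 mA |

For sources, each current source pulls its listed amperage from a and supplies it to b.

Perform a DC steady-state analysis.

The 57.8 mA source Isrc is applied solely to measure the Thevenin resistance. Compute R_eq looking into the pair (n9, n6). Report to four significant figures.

R_eq = 0.5590 Ω

Apply KCL at each of the 9 non-ground nodes and solve the resulting linear system.
Node n1: branches {R10, R11, R14} → V_1 = -0.0003577
Node n2: branches {R8, R13} → V_2 = 0.001531
Node n3: branches {R3, R5, R7, R16, R18} → V_3 = 0.002125
Node n4: branches {R8, R9, R11, R16, R19} → V_4 = -0.0004930
Node n5: branches {R4, R7, R9, R14, R17} → V_5 = 0.002052
Node n6: branches {R1, R12, R18, Isrc} → V_6 = 0.03117
Node n7: branches {R3, R10, R17} → V_7 = 0.0008117
Node n8: branches {R2, R4, R13} → V_8 = 0.001562
Node n9: branches {R1, R2, R6, R12, R15, R19, Isrc} → V_9 = -0.001136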